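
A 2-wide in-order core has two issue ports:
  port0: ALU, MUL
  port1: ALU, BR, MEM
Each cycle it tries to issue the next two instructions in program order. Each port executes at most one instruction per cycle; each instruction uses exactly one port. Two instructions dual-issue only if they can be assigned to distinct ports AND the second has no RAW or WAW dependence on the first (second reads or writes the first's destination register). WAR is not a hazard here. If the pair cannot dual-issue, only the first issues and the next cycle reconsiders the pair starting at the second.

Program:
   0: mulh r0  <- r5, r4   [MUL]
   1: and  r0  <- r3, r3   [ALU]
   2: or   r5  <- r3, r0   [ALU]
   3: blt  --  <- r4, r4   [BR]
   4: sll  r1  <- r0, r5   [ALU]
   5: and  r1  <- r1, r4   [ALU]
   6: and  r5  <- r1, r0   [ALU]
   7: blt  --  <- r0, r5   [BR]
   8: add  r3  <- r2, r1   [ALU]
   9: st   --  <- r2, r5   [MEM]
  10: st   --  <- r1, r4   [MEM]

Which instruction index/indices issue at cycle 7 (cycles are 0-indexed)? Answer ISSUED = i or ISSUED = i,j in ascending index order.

#0 head=0: mulh.MUL i0 WAW r0
#1 head=1: and.ALU i1 RAW r0
#2 head=2: or.ALU+blt.BR i2&i3 pair
#3 head=4: sll.ALU i4 RAW+WAW r1
#4 head=5: and.ALU i5 RAW r1
#5 head=6: and.ALU i6 RAW r5
#6 head=7: blt.BR+add.ALU i7&i8 pair
#7 head=9: st.MEM i9 no-port MEM/MEM
#8 head=10: st.MEM i10 tail

ISSUED = 9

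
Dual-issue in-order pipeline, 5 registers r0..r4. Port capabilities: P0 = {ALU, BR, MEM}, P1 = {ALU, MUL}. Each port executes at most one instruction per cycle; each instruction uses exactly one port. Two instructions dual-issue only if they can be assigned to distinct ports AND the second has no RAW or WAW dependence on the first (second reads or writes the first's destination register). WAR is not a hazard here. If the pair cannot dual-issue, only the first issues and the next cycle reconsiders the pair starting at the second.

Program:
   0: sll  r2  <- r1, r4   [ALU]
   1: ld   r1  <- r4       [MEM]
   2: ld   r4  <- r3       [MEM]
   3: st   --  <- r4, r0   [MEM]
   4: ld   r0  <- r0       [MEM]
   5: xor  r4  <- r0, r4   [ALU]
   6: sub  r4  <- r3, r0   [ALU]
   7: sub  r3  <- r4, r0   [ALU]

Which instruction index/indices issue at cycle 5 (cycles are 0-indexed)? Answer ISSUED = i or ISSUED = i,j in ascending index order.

ISSUED = 6

  cy0 -> i0/i1 (sll ld) pair
  cy1 -> i2 (ld) no-port MEM/MEM
  cy2 -> i3 (st) no-port MEM/MEM
  cy3 -> i4 (ld) RAW r0
  cy4 -> i5 (xor) WAW r4
  cy5 -> i6 (sub) RAW r4
  cy6 -> i7 (sub) tail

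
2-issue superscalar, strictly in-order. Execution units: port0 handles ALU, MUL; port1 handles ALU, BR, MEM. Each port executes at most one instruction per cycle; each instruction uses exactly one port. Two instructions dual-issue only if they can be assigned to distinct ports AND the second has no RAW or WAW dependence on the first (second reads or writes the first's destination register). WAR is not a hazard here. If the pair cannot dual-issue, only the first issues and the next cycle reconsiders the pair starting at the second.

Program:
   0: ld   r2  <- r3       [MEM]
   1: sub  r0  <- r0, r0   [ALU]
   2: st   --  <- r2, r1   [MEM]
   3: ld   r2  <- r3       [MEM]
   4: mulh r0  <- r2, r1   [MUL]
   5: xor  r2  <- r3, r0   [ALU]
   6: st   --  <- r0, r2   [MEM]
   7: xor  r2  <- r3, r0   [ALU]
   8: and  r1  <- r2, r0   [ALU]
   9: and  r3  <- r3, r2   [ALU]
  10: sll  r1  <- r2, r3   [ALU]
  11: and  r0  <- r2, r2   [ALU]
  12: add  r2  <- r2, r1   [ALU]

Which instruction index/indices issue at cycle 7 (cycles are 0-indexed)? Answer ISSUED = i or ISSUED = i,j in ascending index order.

ISSUED = 10,11

[0] i0&i1  ld.MEM+sub.ALU  -- pair
[1] i2  st.MEM  -- no-port MEM/MEM
[2] i3  ld.MEM  -- RAW r2
[3] i4  mulh.MUL  -- RAW r0
[4] i5  xor.ALU  -- RAW r2
[5] i6&i7  st.MEM+xor.ALU  -- pair
[6] i8&i9  and.ALU+and.ALU  -- pair
[7] i10&i11  sll.ALU+and.ALU  -- pair
[8] i12  add.ALU  -- tail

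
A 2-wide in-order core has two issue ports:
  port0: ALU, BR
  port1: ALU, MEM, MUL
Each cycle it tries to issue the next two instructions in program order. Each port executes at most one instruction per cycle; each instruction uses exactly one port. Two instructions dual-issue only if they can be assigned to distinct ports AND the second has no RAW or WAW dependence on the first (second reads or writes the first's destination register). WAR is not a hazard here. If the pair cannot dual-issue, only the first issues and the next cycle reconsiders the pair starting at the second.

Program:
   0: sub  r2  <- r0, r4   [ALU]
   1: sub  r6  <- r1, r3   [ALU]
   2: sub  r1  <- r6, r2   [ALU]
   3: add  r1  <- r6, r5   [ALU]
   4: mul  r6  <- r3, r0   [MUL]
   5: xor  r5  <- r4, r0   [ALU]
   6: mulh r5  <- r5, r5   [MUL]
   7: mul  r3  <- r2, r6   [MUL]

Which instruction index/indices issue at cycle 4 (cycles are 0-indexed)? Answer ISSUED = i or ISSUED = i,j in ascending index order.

ISSUED = 6

c0: i0,i1 sub+sub  pair
c1: i2 sub  WAW r1
c2: i3,i4 add+mul  pair
c3: i5 xor  RAW+WAW r5
c4: i6 mulh  no-port MUL/MUL
c5: i7 mul  tail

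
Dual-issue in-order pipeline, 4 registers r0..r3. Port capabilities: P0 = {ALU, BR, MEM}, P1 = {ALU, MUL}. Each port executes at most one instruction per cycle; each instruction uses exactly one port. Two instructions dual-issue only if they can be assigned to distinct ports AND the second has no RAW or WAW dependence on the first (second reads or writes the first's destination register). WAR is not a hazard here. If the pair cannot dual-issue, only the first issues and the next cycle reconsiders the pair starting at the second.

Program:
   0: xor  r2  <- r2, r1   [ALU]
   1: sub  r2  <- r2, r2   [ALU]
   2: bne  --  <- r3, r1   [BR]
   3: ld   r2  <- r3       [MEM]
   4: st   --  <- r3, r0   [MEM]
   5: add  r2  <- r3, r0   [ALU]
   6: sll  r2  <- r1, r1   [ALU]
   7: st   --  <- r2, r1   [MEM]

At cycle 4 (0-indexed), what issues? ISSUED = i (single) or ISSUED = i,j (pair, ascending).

ISSUED = 6

0. xor @i0  | RAW+WAW r2
1. sub bne @i1+i2  | 2-wide
2. ld @i3  | no-port MEM/MEM
3. st add @i4+i5  | 2-wide
4. sll @i6  | RAW r2
5. st @i7  | tail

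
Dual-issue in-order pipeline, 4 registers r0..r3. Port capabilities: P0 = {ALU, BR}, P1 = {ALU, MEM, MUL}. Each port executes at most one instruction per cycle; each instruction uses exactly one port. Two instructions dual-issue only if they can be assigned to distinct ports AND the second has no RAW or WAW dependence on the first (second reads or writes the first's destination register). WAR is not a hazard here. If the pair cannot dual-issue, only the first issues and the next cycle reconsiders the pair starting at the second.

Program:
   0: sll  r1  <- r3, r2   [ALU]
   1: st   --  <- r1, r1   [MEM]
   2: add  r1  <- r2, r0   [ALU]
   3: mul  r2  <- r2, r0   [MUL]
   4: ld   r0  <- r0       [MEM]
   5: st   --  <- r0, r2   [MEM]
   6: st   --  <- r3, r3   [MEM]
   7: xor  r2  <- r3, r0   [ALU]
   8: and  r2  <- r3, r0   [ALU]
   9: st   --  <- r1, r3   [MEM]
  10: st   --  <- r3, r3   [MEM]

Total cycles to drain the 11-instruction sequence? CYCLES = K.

CYCLES = 8

c0: i0 sll.ALU  RAW r1
c1: i1+i2 st.MEM;add.ALU  pair
c2: i3 mul.MUL  no-port MUL/MEM
c3: i4 ld.MEM  no-port MEM/MEM
c4: i5 st.MEM  no-port MEM/MEM
c5: i6+i7 st.MEM;xor.ALU  pair
c6: i8+i9 and.ALU;st.MEM  pair
c7: i10 st.MEM  tail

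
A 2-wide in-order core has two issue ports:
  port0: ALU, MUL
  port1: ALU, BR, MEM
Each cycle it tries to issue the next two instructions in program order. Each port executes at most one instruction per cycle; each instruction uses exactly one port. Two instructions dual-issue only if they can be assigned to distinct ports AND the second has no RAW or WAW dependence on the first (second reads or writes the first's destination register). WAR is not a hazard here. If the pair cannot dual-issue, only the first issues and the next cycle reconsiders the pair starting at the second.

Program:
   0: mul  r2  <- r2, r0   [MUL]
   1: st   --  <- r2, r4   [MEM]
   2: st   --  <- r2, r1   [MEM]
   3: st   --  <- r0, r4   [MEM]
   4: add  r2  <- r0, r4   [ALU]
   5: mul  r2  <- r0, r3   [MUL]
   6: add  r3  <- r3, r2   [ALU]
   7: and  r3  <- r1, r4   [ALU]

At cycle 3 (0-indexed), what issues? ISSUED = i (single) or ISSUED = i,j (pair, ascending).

t=0 i0:mul ; RAW r2
t=1 i1:st ; no-port MEM/MEM
t=2 i2:st ; no-port MEM/MEM
t=3 i3+i4:st+add ; pair
t=4 i5:mul ; RAW r2
t=5 i6:add ; WAW r3
t=6 i7:and ; tail

ISSUED = 3,4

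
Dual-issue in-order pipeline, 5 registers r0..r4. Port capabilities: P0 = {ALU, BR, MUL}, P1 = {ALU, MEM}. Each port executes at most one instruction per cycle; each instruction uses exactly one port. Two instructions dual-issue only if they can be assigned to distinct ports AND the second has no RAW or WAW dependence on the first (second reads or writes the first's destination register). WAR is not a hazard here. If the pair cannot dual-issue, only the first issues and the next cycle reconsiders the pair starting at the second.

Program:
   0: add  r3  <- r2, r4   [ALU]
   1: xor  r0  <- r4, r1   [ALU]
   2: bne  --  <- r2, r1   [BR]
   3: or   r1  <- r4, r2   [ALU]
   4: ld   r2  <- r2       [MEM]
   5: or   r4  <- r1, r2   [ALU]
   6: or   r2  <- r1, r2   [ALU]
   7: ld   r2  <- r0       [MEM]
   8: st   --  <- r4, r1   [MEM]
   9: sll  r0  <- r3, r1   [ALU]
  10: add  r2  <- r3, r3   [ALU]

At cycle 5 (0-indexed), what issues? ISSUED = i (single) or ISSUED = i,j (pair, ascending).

#0 head=0: add.ALU/xor.ALU i0/i1 2-wide
#1 head=2: bne.BR/or.ALU i2/i3 2-wide
#2 head=4: ld.MEM i4 RAW r2
#3 head=5: or.ALU/or.ALU i5/i6 2-wide
#4 head=7: ld.MEM i7 no-port MEM/MEM
#5 head=8: st.MEM/sll.ALU i8/i9 2-wide
#6 head=10: add.ALU i10 tail

ISSUED = 8,9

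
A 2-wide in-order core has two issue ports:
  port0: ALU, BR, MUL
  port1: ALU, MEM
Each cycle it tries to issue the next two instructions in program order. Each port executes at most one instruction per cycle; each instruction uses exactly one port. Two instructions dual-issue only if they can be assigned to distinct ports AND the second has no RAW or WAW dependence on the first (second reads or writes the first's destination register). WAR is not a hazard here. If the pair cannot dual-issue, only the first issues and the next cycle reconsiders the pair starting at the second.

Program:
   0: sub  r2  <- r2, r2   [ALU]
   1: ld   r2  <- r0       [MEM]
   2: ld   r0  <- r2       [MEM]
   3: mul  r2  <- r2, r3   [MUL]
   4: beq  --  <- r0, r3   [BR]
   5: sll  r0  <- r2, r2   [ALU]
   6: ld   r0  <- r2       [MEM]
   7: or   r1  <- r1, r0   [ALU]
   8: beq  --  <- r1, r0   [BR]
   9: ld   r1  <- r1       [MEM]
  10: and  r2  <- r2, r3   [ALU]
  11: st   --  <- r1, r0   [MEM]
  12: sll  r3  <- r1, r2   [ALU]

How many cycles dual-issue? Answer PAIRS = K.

#0 head=0: sub i0 WAW r2
#1 head=1: ld i1 no-port MEM/MEM
#2 head=2: ld/mul i2,i3 dual
#3 head=4: beq/sll i4,i5 dual
#4 head=6: ld i6 RAW r0
#5 head=7: or i7 RAW r1
#6 head=8: beq/ld i8,i9 dual
#7 head=10: and/st i10,i11 dual
#8 head=12: sll i12 tail

PAIRS = 4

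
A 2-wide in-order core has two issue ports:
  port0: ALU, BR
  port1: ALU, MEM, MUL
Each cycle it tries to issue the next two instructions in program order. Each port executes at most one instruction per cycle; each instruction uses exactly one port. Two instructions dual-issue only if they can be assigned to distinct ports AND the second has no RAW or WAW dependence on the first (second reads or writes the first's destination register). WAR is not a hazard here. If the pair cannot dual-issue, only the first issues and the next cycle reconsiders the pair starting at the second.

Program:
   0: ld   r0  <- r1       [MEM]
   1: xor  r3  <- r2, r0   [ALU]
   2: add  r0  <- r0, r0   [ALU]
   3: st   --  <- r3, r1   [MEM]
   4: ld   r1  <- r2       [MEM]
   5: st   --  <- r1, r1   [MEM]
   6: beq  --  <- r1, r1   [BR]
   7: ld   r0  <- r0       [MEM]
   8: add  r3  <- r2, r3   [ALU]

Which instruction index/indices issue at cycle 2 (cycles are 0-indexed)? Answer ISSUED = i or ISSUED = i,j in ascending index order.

  cy0 -> i0 (ld) RAW r0
  cy1 -> i1+i2 (xor/add) pair
  cy2 -> i3 (st) no-port MEM/MEM
  cy3 -> i4 (ld) no-port MEM/MEM
  cy4 -> i5+i6 (st/beq) pair
  cy5 -> i7+i8 (ld/add) pair

ISSUED = 3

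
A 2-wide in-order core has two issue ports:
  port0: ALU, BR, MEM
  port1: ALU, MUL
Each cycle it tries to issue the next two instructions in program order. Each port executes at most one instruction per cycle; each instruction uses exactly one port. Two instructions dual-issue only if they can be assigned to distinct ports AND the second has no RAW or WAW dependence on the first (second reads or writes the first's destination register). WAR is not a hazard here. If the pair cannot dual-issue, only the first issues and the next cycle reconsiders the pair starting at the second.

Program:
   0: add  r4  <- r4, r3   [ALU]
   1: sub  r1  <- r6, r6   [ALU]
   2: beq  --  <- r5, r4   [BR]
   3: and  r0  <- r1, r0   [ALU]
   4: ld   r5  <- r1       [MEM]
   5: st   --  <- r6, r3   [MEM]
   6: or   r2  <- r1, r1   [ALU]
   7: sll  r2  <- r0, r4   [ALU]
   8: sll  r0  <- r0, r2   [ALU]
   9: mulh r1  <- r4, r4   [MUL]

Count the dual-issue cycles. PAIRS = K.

PAIRS = 4

[0] i0,i1  add/sub  -- 2-wide
[1] i2,i3  beq/and  -- 2-wide
[2] i4  ld  -- no-port MEM/MEM
[3] i5,i6  st/or  -- 2-wide
[4] i7  sll  -- RAW r2
[5] i8,i9  sll/mulh  -- 2-wide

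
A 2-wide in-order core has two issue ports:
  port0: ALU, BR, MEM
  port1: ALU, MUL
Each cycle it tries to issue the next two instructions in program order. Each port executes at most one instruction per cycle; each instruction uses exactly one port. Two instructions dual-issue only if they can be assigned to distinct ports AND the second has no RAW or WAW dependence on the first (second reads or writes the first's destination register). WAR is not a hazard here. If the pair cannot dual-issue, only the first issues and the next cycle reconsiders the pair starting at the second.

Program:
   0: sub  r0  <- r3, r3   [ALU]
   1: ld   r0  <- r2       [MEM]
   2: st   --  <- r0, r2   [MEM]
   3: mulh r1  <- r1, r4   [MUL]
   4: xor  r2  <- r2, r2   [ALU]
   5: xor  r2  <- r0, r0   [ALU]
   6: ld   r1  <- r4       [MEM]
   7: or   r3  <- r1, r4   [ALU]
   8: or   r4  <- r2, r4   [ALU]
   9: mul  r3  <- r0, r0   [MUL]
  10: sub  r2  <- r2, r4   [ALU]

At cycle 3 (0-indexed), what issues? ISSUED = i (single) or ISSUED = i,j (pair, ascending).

  cy0 -> i0 (sub.ALU) WAW r0
  cy1 -> i1 (ld.MEM) no-port MEM/MEM
  cy2 -> i2&i3 (st.MEM+mulh.MUL) pair
  cy3 -> i4 (xor.ALU) WAW r2
  cy4 -> i5&i6 (xor.ALU+ld.MEM) pair
  cy5 -> i7&i8 (or.ALU+or.ALU) pair
  cy6 -> i9&i10 (mul.MUL+sub.ALU) pair

ISSUED = 4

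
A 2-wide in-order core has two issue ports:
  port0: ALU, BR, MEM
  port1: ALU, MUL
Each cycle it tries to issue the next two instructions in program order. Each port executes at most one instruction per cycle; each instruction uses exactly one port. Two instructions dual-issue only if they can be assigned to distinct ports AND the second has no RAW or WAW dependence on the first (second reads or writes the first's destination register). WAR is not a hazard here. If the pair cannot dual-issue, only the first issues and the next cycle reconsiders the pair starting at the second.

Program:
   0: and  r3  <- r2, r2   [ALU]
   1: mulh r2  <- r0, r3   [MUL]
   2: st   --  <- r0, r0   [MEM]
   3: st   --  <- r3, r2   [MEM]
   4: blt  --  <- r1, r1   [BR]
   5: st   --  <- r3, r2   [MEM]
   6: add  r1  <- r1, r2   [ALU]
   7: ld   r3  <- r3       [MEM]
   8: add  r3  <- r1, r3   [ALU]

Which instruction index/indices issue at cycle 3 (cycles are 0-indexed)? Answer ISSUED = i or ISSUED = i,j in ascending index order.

  cy0 -> i0 (and) RAW r3
  cy1 -> i1,i2 (mulh st) 2-wide
  cy2 -> i3 (st) no-port MEM/BR
  cy3 -> i4 (blt) no-port BR/MEM
  cy4 -> i5,i6 (st add) 2-wide
  cy5 -> i7 (ld) RAW+WAW r3
  cy6 -> i8 (add) tail

ISSUED = 4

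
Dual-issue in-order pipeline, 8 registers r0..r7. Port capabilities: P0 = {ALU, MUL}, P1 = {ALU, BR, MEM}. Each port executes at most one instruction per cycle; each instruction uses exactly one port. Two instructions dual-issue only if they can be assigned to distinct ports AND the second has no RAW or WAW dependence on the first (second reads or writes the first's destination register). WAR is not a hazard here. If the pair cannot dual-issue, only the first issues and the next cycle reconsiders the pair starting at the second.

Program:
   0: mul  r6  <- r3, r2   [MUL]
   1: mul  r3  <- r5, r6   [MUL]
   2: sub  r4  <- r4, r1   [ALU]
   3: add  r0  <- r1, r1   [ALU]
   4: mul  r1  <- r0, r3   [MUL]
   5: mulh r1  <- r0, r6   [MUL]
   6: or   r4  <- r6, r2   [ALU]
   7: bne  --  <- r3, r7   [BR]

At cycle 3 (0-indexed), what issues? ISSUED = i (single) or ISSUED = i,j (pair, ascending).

c0: i0 mul.MUL  no-port MUL/MUL
c1: i1,i2 mul.MUL sub.ALU  dual
c2: i3 add.ALU  RAW r0
c3: i4 mul.MUL  no-port MUL/MUL
c4: i5,i6 mulh.MUL or.ALU  dual
c5: i7 bne.BR  tail

ISSUED = 4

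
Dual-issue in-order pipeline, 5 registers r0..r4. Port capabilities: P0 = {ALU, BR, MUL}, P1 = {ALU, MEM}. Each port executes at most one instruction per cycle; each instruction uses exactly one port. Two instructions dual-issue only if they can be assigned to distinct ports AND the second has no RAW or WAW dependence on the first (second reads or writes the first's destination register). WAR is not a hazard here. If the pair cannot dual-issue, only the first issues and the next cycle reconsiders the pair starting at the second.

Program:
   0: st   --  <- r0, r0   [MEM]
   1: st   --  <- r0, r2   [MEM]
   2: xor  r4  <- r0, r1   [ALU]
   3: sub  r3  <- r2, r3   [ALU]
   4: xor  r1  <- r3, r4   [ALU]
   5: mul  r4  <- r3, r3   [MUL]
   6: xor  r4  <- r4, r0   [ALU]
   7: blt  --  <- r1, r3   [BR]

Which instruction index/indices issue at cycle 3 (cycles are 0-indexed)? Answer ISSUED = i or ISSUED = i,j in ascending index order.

t=0 i0:st.MEM ; no-port MEM/MEM
t=1 i1&i2:st.MEM+xor.ALU ; pair
t=2 i3:sub.ALU ; RAW r3
t=3 i4&i5:xor.ALU+mul.MUL ; pair
t=4 i6&i7:xor.ALU+blt.BR ; pair

ISSUED = 4,5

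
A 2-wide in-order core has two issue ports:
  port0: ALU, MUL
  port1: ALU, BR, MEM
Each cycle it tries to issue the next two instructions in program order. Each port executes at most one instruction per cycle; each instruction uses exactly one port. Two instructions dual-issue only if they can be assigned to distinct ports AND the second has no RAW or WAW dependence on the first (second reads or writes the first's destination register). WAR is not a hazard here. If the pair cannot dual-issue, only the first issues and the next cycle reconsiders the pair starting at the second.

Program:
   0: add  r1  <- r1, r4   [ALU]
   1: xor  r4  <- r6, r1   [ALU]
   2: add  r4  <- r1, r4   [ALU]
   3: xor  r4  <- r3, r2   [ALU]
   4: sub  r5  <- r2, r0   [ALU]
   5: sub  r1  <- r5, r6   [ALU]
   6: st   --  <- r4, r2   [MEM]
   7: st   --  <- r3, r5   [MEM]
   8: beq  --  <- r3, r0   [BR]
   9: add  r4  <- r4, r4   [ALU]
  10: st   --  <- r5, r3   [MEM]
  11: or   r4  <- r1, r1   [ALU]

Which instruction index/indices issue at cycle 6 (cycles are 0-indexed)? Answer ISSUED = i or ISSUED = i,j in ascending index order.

#0 head=0: add.ALU i0 RAW r1
#1 head=1: xor.ALU i1 RAW+WAW r4
#2 head=2: add.ALU i2 WAW r4
#3 head=3: xor.ALU;sub.ALU i3&i4 pair
#4 head=5: sub.ALU;st.MEM i5&i6 pair
#5 head=7: st.MEM i7 no-port MEM/BR
#6 head=8: beq.BR;add.ALU i8&i9 pair
#7 head=10: st.MEM;or.ALU i10&i11 pair

ISSUED = 8,9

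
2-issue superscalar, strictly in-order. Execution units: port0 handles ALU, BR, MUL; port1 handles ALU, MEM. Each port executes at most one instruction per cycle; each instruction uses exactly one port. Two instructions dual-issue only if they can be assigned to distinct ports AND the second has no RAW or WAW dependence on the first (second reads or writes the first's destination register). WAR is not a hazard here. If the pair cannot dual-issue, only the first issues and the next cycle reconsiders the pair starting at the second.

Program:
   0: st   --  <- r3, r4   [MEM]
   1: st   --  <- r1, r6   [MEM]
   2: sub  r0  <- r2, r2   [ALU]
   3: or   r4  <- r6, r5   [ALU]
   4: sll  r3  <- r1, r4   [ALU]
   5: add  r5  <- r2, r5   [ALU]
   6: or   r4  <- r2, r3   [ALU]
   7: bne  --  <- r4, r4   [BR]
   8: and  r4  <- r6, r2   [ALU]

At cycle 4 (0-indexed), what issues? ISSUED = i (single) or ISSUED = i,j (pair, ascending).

ISSUED = 6

0. st @i0  | no-port MEM/MEM
1. st+sub @i1&i2  | dual
2. or @i3  | RAW r4
3. sll+add @i4&i5  | dual
4. or @i6  | RAW r4
5. bne+and @i7&i8  | dual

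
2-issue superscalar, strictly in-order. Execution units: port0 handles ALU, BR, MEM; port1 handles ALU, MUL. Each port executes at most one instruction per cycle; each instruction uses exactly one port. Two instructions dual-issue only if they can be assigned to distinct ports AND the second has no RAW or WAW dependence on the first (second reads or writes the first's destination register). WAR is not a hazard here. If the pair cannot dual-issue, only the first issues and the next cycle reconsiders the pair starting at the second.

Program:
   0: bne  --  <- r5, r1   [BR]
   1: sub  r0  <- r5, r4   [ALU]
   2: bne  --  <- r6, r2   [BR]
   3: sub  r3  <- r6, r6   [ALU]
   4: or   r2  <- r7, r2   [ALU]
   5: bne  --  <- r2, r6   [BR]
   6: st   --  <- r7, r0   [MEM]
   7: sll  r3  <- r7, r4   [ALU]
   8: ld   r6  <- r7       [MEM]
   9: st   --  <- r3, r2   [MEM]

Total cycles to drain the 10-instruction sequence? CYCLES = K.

CYCLES = 7

0. bne sub @i0&i1  | pair
1. bne sub @i2&i3  | pair
2. or @i4  | RAW r2
3. bne @i5  | no-port BR/MEM
4. st sll @i6&i7  | pair
5. ld @i8  | no-port MEM/MEM
6. st @i9  | tail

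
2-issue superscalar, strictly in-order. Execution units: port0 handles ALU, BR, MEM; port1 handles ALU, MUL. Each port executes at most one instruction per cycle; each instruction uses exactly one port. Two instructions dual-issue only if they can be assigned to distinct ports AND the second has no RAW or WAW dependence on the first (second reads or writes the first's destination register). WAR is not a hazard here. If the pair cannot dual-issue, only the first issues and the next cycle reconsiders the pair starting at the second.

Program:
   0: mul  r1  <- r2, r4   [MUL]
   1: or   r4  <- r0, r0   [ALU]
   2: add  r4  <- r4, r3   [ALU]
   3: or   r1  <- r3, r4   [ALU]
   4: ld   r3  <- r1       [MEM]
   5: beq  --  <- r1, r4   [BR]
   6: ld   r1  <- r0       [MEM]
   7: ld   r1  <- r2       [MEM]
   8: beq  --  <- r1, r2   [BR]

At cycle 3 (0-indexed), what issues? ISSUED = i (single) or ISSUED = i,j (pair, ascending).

ISSUED = 4

t=0 i0,i1:mul.MUL+or.ALU ; 2-wide
t=1 i2:add.ALU ; RAW r4
t=2 i3:or.ALU ; RAW r1
t=3 i4:ld.MEM ; no-port MEM/BR
t=4 i5:beq.BR ; no-port BR/MEM
t=5 i6:ld.MEM ; no-port MEM/MEM
t=6 i7:ld.MEM ; no-port MEM/BR
t=7 i8:beq.BR ; tail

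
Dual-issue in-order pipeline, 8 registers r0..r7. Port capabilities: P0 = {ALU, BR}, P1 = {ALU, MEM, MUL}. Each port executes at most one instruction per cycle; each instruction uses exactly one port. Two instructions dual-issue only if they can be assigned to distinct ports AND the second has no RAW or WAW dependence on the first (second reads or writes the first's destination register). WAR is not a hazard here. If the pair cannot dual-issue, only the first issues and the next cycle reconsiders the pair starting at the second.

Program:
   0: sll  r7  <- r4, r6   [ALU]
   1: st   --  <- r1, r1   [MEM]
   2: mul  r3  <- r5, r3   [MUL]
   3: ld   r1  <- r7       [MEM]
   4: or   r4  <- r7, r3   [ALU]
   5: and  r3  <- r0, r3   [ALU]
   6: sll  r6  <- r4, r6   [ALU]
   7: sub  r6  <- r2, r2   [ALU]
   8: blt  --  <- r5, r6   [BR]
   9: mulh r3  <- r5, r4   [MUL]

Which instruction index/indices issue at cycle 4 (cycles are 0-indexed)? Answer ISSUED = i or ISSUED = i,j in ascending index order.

#0 head=0: sll.ALU;st.MEM i0,i1 2-wide
#1 head=2: mul.MUL i2 no-port MUL/MEM
#2 head=3: ld.MEM;or.ALU i3,i4 2-wide
#3 head=5: and.ALU;sll.ALU i5,i6 2-wide
#4 head=7: sub.ALU i7 RAW r6
#5 head=8: blt.BR;mulh.MUL i8,i9 2-wide

ISSUED = 7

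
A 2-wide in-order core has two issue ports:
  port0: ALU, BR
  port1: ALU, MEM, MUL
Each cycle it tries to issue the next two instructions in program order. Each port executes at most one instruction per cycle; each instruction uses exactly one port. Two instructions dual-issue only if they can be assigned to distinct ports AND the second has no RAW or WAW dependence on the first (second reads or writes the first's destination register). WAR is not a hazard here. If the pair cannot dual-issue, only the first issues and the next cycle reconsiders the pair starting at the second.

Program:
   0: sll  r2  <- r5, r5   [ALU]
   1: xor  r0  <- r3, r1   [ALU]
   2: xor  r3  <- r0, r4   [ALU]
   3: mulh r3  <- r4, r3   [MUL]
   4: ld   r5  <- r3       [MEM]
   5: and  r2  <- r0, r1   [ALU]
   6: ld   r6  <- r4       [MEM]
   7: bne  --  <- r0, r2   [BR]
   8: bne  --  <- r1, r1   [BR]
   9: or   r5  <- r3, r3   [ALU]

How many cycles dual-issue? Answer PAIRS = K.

PAIRS = 4

t=0 i0&i1:sll/xor ; dual
t=1 i2:xor ; RAW+WAW r3
t=2 i3:mulh ; no-port MUL/MEM
t=3 i4&i5:ld/and ; dual
t=4 i6&i7:ld/bne ; dual
t=5 i8&i9:bne/or ; dual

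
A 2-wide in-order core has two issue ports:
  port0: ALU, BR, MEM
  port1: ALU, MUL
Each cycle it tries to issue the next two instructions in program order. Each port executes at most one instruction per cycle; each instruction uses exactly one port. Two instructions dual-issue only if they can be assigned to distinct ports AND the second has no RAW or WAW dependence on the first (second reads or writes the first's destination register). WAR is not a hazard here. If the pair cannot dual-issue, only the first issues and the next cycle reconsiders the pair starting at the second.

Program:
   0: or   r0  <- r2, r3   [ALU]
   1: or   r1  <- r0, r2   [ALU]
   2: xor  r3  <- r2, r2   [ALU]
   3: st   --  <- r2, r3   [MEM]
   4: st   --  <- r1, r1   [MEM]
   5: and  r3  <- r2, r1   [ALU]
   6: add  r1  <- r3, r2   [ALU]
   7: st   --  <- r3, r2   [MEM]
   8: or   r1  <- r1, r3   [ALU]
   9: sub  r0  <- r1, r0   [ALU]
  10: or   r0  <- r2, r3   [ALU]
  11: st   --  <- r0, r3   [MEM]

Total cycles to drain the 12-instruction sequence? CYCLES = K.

t=0 i0:or ; RAW r0
t=1 i1,i2:or/xor ; dual
t=2 i3:st ; no-port MEM/MEM
t=3 i4,i5:st/and ; dual
t=4 i6,i7:add/st ; dual
t=5 i8:or ; RAW r1
t=6 i9:sub ; WAW r0
t=7 i10:or ; RAW r0
t=8 i11:st ; tail

CYCLES = 9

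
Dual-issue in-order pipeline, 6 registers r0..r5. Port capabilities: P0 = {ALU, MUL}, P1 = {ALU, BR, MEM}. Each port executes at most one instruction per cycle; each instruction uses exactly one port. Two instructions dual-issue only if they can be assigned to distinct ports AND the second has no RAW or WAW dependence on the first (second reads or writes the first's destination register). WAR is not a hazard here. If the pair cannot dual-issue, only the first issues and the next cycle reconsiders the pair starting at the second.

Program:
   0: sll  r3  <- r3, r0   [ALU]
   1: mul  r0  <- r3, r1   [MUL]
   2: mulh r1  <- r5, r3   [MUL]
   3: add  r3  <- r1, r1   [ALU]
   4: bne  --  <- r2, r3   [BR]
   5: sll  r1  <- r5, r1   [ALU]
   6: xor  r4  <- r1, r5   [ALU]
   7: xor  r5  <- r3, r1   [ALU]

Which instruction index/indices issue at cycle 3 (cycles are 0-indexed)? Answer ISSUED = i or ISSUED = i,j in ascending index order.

#0 head=0: sll.ALU i0 RAW r3
#1 head=1: mul.MUL i1 no-port MUL/MUL
#2 head=2: mulh.MUL i2 RAW r1
#3 head=3: add.ALU i3 RAW r3
#4 head=4: bne.BR/sll.ALU i4+i5 dual
#5 head=6: xor.ALU/xor.ALU i6+i7 dual

ISSUED = 3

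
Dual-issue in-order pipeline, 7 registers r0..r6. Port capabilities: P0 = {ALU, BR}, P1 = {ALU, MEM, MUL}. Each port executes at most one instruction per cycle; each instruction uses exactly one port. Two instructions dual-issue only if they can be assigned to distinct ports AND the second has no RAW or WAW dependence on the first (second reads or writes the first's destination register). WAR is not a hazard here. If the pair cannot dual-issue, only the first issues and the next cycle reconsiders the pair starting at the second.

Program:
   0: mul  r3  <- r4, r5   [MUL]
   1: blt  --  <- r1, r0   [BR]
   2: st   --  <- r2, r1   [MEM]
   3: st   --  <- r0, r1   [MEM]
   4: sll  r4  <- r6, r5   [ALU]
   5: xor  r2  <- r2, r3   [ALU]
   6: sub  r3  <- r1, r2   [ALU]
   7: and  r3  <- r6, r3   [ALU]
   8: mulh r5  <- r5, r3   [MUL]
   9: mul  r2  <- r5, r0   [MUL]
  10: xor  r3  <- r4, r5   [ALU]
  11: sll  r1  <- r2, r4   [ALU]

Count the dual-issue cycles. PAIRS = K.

PAIRS = 3

0. mul+blt @i0+i1  | dual
1. st @i2  | no-port MEM/MEM
2. st+sll @i3+i4  | dual
3. xor @i5  | RAW r2
4. sub @i6  | RAW+WAW r3
5. and @i7  | RAW r3
6. mulh @i8  | no-port MUL/MUL
7. mul+xor @i9+i10  | dual
8. sll @i11  | tail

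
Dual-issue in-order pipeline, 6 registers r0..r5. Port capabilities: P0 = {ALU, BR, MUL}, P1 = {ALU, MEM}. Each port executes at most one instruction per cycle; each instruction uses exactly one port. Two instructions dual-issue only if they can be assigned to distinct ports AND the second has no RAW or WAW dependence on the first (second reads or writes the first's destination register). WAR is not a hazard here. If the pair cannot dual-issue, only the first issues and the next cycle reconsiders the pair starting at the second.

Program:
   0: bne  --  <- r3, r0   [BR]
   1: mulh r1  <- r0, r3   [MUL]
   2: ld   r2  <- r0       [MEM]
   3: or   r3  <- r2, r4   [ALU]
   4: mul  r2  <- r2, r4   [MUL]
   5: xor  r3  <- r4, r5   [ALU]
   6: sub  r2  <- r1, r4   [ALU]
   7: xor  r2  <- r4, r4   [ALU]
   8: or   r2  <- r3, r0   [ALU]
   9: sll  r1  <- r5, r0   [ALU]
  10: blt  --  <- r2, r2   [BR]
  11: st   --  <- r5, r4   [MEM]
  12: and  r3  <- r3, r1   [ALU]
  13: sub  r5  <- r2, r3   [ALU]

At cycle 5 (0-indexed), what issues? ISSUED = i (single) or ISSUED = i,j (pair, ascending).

ISSUED = 8,9

  cy0 -> i0 (bne) no-port BR/MUL
  cy1 -> i1&i2 (mulh;ld) 2-wide
  cy2 -> i3&i4 (or;mul) 2-wide
  cy3 -> i5&i6 (xor;sub) 2-wide
  cy4 -> i7 (xor) WAW r2
  cy5 -> i8&i9 (or;sll) 2-wide
  cy6 -> i10&i11 (blt;st) 2-wide
  cy7 -> i12 (and) RAW r3
  cy8 -> i13 (sub) tail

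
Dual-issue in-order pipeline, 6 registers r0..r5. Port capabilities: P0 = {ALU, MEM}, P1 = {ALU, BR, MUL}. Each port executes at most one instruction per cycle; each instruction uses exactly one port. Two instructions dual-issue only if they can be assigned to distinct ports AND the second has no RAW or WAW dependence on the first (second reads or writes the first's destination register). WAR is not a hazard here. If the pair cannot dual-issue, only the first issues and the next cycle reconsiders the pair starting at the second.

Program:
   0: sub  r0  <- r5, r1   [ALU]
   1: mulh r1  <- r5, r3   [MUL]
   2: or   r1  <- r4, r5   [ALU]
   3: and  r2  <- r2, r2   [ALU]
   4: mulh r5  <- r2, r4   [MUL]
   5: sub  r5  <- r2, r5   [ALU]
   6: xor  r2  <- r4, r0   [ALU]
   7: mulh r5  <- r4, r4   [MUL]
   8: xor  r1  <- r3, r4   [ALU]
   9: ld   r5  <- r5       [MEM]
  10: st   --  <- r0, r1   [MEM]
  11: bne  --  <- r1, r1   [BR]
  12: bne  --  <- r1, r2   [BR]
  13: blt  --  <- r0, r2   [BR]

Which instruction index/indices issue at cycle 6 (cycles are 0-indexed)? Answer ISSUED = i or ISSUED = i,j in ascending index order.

#0 head=0: sub;mulh i0/i1 pair
#1 head=2: or;and i2/i3 pair
#2 head=4: mulh i4 RAW+WAW r5
#3 head=5: sub;xor i5/i6 pair
#4 head=7: mulh;xor i7/i8 pair
#5 head=9: ld i9 no-port MEM/MEM
#6 head=10: st;bne i10/i11 pair
#7 head=12: bne i12 no-port BR/BR
#8 head=13: blt i13 tail

ISSUED = 10,11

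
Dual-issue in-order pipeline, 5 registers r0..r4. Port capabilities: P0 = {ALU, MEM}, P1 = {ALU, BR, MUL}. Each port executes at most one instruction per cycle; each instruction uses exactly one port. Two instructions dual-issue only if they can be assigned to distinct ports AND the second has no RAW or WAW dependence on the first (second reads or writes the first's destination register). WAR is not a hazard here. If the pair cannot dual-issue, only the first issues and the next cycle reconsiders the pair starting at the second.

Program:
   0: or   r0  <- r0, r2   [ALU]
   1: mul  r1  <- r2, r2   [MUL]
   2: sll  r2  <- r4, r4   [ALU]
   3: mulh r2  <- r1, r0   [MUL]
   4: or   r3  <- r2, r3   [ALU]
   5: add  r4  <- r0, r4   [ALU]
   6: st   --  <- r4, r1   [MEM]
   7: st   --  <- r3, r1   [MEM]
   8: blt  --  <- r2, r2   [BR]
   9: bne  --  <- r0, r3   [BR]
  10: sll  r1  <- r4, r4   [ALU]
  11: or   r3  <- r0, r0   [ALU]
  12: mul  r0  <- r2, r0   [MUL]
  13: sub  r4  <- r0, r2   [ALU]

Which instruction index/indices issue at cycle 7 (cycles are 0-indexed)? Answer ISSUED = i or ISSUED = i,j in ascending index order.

ISSUED = 11,12

t=0 i0,i1:or.ALU;mul.MUL ; dual
t=1 i2:sll.ALU ; WAW r2
t=2 i3:mulh.MUL ; RAW r2
t=3 i4,i5:or.ALU;add.ALU ; dual
t=4 i6:st.MEM ; no-port MEM/MEM
t=5 i7,i8:st.MEM;blt.BR ; dual
t=6 i9,i10:bne.BR;sll.ALU ; dual
t=7 i11,i12:or.ALU;mul.MUL ; dual
t=8 i13:sub.ALU ; tail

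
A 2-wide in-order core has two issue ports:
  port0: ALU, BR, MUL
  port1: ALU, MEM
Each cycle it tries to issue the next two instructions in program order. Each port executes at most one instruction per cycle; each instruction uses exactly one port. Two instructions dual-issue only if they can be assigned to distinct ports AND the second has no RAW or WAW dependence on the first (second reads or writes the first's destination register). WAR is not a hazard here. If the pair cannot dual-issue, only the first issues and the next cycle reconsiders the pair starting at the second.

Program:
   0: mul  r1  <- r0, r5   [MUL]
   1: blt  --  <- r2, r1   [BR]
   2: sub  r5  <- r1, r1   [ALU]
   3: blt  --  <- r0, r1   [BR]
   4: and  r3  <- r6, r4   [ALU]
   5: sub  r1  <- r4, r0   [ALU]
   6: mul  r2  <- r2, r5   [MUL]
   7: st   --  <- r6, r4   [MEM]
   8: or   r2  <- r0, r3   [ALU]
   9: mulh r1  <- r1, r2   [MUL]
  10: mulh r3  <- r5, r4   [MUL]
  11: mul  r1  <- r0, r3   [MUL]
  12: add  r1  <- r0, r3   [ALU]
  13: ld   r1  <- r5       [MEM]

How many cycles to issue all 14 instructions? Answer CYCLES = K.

CYCLES = 10

c0: i0 mul.MUL  no-port MUL/BR
c1: i1+i2 blt.BR sub.ALU  pair
c2: i3+i4 blt.BR and.ALU  pair
c3: i5+i6 sub.ALU mul.MUL  pair
c4: i7+i8 st.MEM or.ALU  pair
c5: i9 mulh.MUL  no-port MUL/MUL
c6: i10 mulh.MUL  no-port MUL/MUL
c7: i11 mul.MUL  WAW r1
c8: i12 add.ALU  WAW r1
c9: i13 ld.MEM  tail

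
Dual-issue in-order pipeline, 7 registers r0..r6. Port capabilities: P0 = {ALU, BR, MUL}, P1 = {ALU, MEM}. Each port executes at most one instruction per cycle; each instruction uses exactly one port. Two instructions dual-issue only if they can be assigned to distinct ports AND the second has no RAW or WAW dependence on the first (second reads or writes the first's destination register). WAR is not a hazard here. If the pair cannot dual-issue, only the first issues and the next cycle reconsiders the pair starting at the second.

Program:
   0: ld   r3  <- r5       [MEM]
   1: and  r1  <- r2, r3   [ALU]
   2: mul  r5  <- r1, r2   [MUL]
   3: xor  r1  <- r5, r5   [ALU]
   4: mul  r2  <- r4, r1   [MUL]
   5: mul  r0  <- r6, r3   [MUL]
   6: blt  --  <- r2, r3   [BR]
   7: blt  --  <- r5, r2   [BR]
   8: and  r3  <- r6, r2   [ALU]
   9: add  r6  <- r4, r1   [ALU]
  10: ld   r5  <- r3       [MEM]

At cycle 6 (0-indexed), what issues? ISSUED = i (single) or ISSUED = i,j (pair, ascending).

ISSUED = 6

#0 head=0: ld.MEM i0 RAW r3
#1 head=1: and.ALU i1 RAW r1
#2 head=2: mul.MUL i2 RAW r5
#3 head=3: xor.ALU i3 RAW r1
#4 head=4: mul.MUL i4 no-port MUL/MUL
#5 head=5: mul.MUL i5 no-port MUL/BR
#6 head=6: blt.BR i6 no-port BR/BR
#7 head=7: blt.BR;and.ALU i7/i8 pair
#8 head=9: add.ALU;ld.MEM i9/i10 pair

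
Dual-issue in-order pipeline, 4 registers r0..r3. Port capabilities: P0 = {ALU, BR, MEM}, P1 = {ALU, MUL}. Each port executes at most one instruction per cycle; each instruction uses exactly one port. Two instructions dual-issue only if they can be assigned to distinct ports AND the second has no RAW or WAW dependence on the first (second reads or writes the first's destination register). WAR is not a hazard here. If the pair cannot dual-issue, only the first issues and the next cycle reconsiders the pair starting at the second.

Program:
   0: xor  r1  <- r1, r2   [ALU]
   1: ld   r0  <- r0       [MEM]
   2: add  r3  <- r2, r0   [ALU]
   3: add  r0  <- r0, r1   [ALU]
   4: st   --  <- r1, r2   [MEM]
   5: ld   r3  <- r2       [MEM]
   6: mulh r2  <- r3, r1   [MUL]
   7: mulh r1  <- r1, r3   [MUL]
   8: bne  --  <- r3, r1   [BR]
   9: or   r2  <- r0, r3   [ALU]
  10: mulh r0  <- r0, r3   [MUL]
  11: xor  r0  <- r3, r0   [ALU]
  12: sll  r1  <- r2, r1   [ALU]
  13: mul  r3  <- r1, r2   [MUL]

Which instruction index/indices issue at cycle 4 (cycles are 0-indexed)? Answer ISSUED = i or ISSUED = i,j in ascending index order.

ISSUED = 6

#0 head=0: xor.ALU/ld.MEM i0/i1 2-wide
#1 head=2: add.ALU/add.ALU i2/i3 2-wide
#2 head=4: st.MEM i4 no-port MEM/MEM
#3 head=5: ld.MEM i5 RAW r3
#4 head=6: mulh.MUL i6 no-port MUL/MUL
#5 head=7: mulh.MUL i7 RAW r1
#6 head=8: bne.BR/or.ALU i8/i9 2-wide
#7 head=10: mulh.MUL i10 RAW+WAW r0
#8 head=11: xor.ALU/sll.ALU i11/i12 2-wide
#9 head=13: mul.MUL i13 tail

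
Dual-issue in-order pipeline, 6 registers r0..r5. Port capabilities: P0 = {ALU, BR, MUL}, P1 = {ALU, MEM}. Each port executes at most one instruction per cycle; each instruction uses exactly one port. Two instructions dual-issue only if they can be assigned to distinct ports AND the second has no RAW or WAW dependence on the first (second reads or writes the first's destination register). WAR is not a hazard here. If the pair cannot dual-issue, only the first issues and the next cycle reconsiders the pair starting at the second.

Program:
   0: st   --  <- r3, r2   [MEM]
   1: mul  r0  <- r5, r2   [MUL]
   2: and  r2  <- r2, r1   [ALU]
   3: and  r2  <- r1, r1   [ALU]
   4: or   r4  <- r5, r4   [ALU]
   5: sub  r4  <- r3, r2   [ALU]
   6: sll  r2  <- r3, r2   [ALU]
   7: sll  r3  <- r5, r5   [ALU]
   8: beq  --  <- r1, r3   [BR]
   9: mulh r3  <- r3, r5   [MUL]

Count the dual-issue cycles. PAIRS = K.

c0: i0,i1 st.MEM/mul.MUL  pair
c1: i2 and.ALU  WAW r2
c2: i3,i4 and.ALU/or.ALU  pair
c3: i5,i6 sub.ALU/sll.ALU  pair
c4: i7 sll.ALU  RAW r3
c5: i8 beq.BR  no-port BR/MUL
c6: i9 mulh.MUL  tail

PAIRS = 3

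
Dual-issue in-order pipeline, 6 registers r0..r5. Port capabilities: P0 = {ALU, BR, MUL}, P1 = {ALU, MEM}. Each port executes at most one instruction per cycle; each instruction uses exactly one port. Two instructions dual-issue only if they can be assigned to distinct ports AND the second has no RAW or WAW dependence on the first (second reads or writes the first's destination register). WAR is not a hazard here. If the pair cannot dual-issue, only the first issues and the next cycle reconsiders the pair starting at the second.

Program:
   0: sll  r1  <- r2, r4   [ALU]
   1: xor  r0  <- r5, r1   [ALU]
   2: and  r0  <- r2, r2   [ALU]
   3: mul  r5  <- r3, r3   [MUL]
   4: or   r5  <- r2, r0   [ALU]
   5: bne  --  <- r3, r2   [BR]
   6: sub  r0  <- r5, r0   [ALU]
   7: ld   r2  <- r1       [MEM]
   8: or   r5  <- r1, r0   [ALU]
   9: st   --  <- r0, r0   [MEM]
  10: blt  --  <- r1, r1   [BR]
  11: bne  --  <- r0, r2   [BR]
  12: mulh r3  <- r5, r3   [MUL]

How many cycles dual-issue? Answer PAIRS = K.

PAIRS = 4

#0 head=0: sll.ALU i0 RAW r1
#1 head=1: xor.ALU i1 WAW r0
#2 head=2: and.ALU;mul.MUL i2/i3 dual
#3 head=4: or.ALU;bne.BR i4/i5 dual
#4 head=6: sub.ALU;ld.MEM i6/i7 dual
#5 head=8: or.ALU;st.MEM i8/i9 dual
#6 head=10: blt.BR i10 no-port BR/BR
#7 head=11: bne.BR i11 no-port BR/MUL
#8 head=12: mulh.MUL i12 tail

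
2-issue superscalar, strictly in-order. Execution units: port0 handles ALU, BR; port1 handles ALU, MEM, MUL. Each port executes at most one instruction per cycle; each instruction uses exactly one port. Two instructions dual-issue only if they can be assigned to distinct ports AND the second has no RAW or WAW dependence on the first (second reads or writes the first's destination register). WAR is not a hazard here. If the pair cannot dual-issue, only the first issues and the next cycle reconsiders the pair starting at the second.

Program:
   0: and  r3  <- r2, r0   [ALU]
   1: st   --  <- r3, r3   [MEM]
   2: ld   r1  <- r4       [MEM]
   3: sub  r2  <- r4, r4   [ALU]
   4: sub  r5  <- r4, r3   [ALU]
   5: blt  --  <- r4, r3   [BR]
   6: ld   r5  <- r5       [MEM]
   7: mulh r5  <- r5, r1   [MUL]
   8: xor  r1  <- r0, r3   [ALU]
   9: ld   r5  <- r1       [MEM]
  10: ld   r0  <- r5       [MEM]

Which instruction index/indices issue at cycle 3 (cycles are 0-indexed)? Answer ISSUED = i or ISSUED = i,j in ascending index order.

ISSUED = 4,5

c0: i0 and.ALU  RAW r3
c1: i1 st.MEM  no-port MEM/MEM
c2: i2/i3 ld.MEM/sub.ALU  dual
c3: i4/i5 sub.ALU/blt.BR  dual
c4: i6 ld.MEM  no-port MEM/MUL
c5: i7/i8 mulh.MUL/xor.ALU  dual
c6: i9 ld.MEM  no-port MEM/MEM
c7: i10 ld.MEM  tail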